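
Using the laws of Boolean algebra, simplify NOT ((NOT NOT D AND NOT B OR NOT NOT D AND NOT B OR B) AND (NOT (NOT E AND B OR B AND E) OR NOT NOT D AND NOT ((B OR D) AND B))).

NOT ((NOT NOT D AND NOT B OR NOT NOT D AND NOT B OR B) AND (NOT (NOT E AND B OR B AND E) OR NOT NOT D AND NOT ((B OR D) AND B)))
= NOT ((NOT NOT D AND NOT B OR NOT NOT D AND NOT B OR B) AND (NOT (NOT E AND B OR B AND E) OR NOT NOT D AND NOT B))
= NOT ((NOT NOT D AND NOT B OR B) AND (NOT (NOT E AND B OR B AND E) OR NOT NOT D AND NOT B))
= NOT (B AND NOT (NOT E AND B OR B AND E) OR NOT NOT D AND NOT B)
= NOT (B AND NOT B OR NOT NOT D AND NOT B)
= NOT (NOT NOT D AND NOT B)
= NOT D OR B

NOT D OR B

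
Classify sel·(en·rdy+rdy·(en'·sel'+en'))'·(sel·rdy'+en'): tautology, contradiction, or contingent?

contingent

sel·(en·rdy+rdy·(en'·sel'+en'))'·(sel·rdy'+en')
= sel·(en·rdy+rdy·en')'·(sel·rdy'+en')   — absorption
= sel·rdy'·(sel·rdy'+en')   — distribution
= sel·rdy'   — absorption
This depends on rdy, sel, so it is not a constant.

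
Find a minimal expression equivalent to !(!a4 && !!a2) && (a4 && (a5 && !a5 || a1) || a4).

a4

!(!a4 && !!a2) && (a4 && (a5 && !a5 || a1) || a4)
= !(!a4 && !!a2) && (a4 && a1 || a4)
= (a4 || !a2) && (a4 && a1 || a4)
= (a4 || !a2) && a4
= a4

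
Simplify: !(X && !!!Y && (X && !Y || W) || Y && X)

!X

!(X && !!!Y && (X && !Y || W) || Y && X)
= !(X && !Y && (X && !Y || W) || Y && X)   [double negation]
= !(X && !Y || Y && X)   [absorption]
= !X   [distribution]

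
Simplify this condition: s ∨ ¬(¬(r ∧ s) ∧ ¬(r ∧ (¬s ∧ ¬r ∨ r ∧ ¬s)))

s ∨ ¬(¬(r ∧ s) ∧ ¬(r ∧ (¬s ∧ ¬r ∨ r ∧ ¬s)))
= s ∨ r ∧ s ∨ r ∧ (¬s ∧ ¬r ∨ r ∧ ¬s)   — De Morgan
= s ∨ r ∧ (s ∨ ¬s ∧ ¬r ∨ r ∧ ¬s)   — distribution
= s ∨ r ∧ (s ∨ ¬s)   — distribution
= s ∨ r   — complement / identity

s ∨ r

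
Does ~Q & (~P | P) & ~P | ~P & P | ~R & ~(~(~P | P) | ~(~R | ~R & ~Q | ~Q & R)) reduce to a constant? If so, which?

~Q & (~P | P) & ~P | ~P & P | ~R & ~(~(~P | P) | ~(~R | ~R & ~Q | ~Q & R))
= ~Q & (~P | P) & ~P | ~P & P | ~R & ~(~(~P | P) | ~(~R | ~Q))   (distribution)
= ~Q & ~P | ~P & P | ~R & ~(~(~P | P) | ~(~R | ~Q))   (complement / identity)
= ~Q & ~P | ~P & P | ~R & (~P | P) & (~R | ~Q)   (De Morgan)
= ~Q & ~P | ~P & P | ~R & (~R | ~Q)   (complement / identity)
= ~Q & ~P | ~P & P | ~R   (absorption)
= ~Q & ~P | ~R   (complement / identity)
This depends on P, Q, R, so it is not a constant.

no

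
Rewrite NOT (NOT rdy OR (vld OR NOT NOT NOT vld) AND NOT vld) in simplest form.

rdy AND vld

NOT (NOT rdy OR (vld OR NOT NOT NOT vld) AND NOT vld)
= NOT (NOT rdy OR (vld OR NOT vld) AND NOT vld)
= NOT (NOT rdy OR NOT vld)
= rdy AND vld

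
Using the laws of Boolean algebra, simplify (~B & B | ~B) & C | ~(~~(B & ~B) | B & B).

(~B & B | ~B) & C | ~(~~(B & ~B) | B & B)
= ~B & C | ~(~~(B & ~B) | B & B)
= ~B & C | ~(B & ~B | B & B)
= ~B & C | ~B
= ~B

~B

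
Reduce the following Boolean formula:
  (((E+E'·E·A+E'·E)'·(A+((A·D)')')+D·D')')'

E'·A

(((E+E'·E·A+E'·E)'·(A+((A·D)')')+D·D')')'
= (((E+E'·E·A+E'·E)'·(A+((A·D)')'))')'
= (((E+E'·E·A+E'·E)'·(A+A·D))')'
= (((E+E'·E·A+E'·E)'·A)')'
= (((E+E'·E)'·A)')'
= ((E'·A)')'
= E'·A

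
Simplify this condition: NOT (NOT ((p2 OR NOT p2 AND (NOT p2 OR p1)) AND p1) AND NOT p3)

NOT (NOT ((p2 OR NOT p2 AND (NOT p2 OR p1)) AND p1) AND NOT p3)
= NOT (NOT ((p2 OR NOT p2) AND p1) AND NOT p3)   [absorption]
= NOT (NOT p1 AND NOT p3)   [complement / identity]
= p1 OR p3   [De Morgan]

p1 OR p3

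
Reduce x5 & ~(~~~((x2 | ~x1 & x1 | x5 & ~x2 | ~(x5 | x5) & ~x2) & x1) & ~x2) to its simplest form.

x5 & ~(~~~((x2 | ~x1 & x1 | x5 & ~x2 | ~(x5 | x5) & ~x2) & x1) & ~x2)
= x5 & ~(~~~((x2 | x5 & ~x2 | ~(x5 | x5) & ~x2) & x1) & ~x2)   [complement / identity]
= x5 & ~(~~~((x2 | x5 & ~x2 | ~x5 & ~x2) & x1) & ~x2)   [idempotence]
= x5 & ~(~~~((x2 | ~x2) & x1) & ~x2)   [distribution]
= x5 & (~~((x2 | ~x2) & x1) | x2)   [De Morgan]
= x5 & (~~x1 | x2)   [complement / identity]
= x5 & (x1 | x2)   [double negation]

x5 & (x1 | x2)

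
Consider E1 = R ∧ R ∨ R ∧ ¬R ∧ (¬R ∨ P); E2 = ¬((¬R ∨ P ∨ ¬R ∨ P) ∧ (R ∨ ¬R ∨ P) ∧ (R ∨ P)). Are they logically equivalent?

No

E1: R ∧ R ∨ R ∧ ¬R ∧ (¬R ∨ P)
    = R ∧ R ∨ R ∧ ¬R   (absorption)
    = R   (distribution)
E2: ¬((¬R ∨ P ∨ ¬R ∨ P) ∧ (R ∨ ¬R ∨ P) ∧ (R ∨ P))
    = ¬(((¬R ∨ P) ∧ R ∨ ¬R ∨ P) ∧ (R ∨ P))   (distribution)
    = ¬((¬R ∨ P) ∧ (R ∨ P))   (absorption)
    = ¬(¬R ∧ R ∨ P)   (distribution)
    = ¬P   (complement / identity)
These differ: at P=0, R=0, E1 = 0 but E2 = 1.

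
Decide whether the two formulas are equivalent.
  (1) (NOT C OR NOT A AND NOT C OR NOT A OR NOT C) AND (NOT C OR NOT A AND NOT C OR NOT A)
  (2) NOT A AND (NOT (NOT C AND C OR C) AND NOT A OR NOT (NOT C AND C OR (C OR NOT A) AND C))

E1: (NOT C OR NOT A AND NOT C OR NOT A OR NOT C) AND (NOT C OR NOT A AND NOT C OR NOT A)
    = NOT C OR NOT A AND NOT C OR NOT A   (absorption)
    = NOT C OR NOT A   (absorption)
E2: NOT A AND (NOT (NOT C AND C OR C) AND NOT A OR NOT (NOT C AND C OR (C OR NOT A) AND C))
    = NOT A AND (NOT (NOT C AND C OR C) AND NOT A OR NOT (NOT C AND C OR C))   (absorption)
    = NOT A AND NOT (NOT C AND C OR C)   (absorption)
    = NOT A AND NOT C   (complement / identity)
These differ: at A=1, C=0, E1 = 1 but E2 = 0.

No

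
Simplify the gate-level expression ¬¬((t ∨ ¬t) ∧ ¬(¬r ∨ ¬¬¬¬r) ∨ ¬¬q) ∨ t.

¬¬((t ∨ ¬t) ∧ ¬(¬r ∨ ¬¬¬¬r) ∨ ¬¬q) ∨ t
= ¬¬((t ∨ ¬t) ∧ ¬(¬r ∨ ¬¬¬¬r) ∨ q) ∨ t   [double negation]
= (t ∨ ¬t) ∧ ¬(¬r ∨ ¬¬¬¬r) ∨ q ∨ t   [double negation]
= ¬(¬r ∨ ¬¬¬¬r) ∨ q ∨ t   [complement / identity]
= ¬(¬r ∨ ¬¬r) ∨ q ∨ t   [double negation]
= r ∧ ¬r ∨ q ∨ t   [De Morgan]
= q ∨ t   [complement / identity]

q ∨ t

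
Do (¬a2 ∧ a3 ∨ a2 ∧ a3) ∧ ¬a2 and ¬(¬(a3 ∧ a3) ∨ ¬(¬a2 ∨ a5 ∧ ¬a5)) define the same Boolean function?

E1: (¬a2 ∧ a3 ∨ a2 ∧ a3) ∧ ¬a2
    = a3 ∧ ¬a2   [distribution]
E2: ¬(¬(a3 ∧ a3) ∨ ¬(¬a2 ∨ a5 ∧ ¬a5))
    = a3 ∧ a3 ∧ (¬a2 ∨ a5 ∧ ¬a5)   [De Morgan]
    = a3 ∧ a3 ∧ ¬a2   [complement / identity]
    = a3 ∧ ¬a2   [idempotence]
Both reduce to a3 ∧ ¬a2, so they are equivalent.

Yes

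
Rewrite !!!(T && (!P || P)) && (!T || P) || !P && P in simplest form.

!T

!!!(T && (!P || P)) && (!T || P) || !P && P
= !(T && (!P || P)) && (!T || P) || !P && P   [double negation]
= !(T && (!P || P)) && (!T || P)   [complement / identity]
= !T && (!T || P)   [complement / identity]
= !T   [absorption]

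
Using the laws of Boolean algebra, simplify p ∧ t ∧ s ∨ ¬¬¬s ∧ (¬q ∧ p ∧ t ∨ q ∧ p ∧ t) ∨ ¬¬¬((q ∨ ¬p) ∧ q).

p ∧ t ∧ s ∨ ¬¬¬s ∧ (¬q ∧ p ∧ t ∨ q ∧ p ∧ t) ∨ ¬¬¬((q ∨ ¬p) ∧ q)
= p ∧ t ∧ s ∨ ¬¬¬s ∧ p ∧ t ∨ ¬¬¬((q ∨ ¬p) ∧ q)   — distribution
= p ∧ t ∧ s ∨ ¬¬¬s ∧ p ∧ t ∨ ¬((q ∨ ¬p) ∧ q)   — double negation
= p ∧ t ∧ s ∨ ¬s ∧ p ∧ t ∨ ¬((q ∨ ¬p) ∧ q)   — double negation
= p ∧ t ∨ ¬((q ∨ ¬p) ∧ q)   — distribution
= p ∧ t ∨ ¬q   — absorption

p ∧ t ∨ ¬q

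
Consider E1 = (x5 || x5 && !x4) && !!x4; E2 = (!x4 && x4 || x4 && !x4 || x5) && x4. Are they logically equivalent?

E1: (x5 || x5 && !x4) && !!x4
    = (x5 || x5 && !x4) && x4
    = x5 && x4
E2: (!x4 && x4 || x4 && !x4 || x5) && x4
    = (!x4 && x4 || x5) && x4
    = x5 && x4
Both reduce to x5 && x4, so they are equivalent.

Yes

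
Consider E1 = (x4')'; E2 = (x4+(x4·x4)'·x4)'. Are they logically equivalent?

E1: (x4')'
    = x4   — double negation
E2: (x4+(x4·x4)'·x4)'
    = (x4+x4'·x4)'   — idempotence
    = x4'   — complement / identity
These differ: at x4=0, E1 = 0 but E2 = 1.

No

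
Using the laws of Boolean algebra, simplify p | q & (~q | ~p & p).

p | q & (~q | ~p & p)
= p | q & ~q   — complement / identity
= p   — complement / identity

p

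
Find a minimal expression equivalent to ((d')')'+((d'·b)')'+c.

((d')')'+((d'·b)')'+c
= ((d')')'+d'·b+c   — double negation
= d'+d'·b+c   — double negation
= d'+c   — absorption

d'+c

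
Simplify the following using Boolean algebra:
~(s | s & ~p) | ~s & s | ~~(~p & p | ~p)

~(s | s & ~p) | ~s & s | ~~(~p & p | ~p)
= ~(s | s & ~p) | ~s & s | ~~~p
= ~s | ~s & s | ~~~p
= ~s | ~s & s | ~p
= ~s | ~p

~s | ~p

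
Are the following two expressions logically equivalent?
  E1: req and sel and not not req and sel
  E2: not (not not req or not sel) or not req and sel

E1: req and sel and not not req and sel
    = req and sel and req and sel   [double negation]
    = req and sel   [idempotence]
E2: not (not not req or not sel) or not req and sel
    = not req and sel or not req and sel   [De Morgan]
    = not req and sel   [idempotence]
These differ: at req=0, sel=1, E1 = 0 but E2 = 1.

No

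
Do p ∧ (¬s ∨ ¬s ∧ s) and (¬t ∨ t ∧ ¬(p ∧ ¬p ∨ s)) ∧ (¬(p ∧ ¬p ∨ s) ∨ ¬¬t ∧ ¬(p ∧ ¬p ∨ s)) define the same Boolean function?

No

E1: p ∧ (¬s ∨ ¬s ∧ s)
    = p ∧ ¬s
E2: (¬t ∨ t ∧ ¬(p ∧ ¬p ∨ s)) ∧ (¬(p ∧ ¬p ∨ s) ∨ ¬¬t ∧ ¬(p ∧ ¬p ∨ s))
    = (¬t ∨ t ∧ ¬(p ∧ ¬p ∨ s)) ∧ (¬(p ∧ ¬p ∨ s) ∨ t ∧ ¬(p ∧ ¬p ∨ s))
    = ¬t ∧ ¬(p ∧ ¬p ∨ s) ∨ t ∧ ¬(p ∧ ¬p ∨ s)
    = ¬(p ∧ ¬p ∨ s)
    = ¬s
These differ: at p=0, s=0, t=0, E1 = 0 but E2 = 1.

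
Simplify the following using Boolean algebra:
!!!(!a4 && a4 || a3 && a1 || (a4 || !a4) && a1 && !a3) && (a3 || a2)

!a1 && (a3 || a2)

!!!(!a4 && a4 || a3 && a1 || (a4 || !a4) && a1 && !a3) && (a3 || a2)
= !!!(a3 && a1 || (a4 || !a4) && a1 && !a3) && (a3 || a2)
= !!!(a3 && a1 || a1 && !a3) && (a3 || a2)
= !(a3 && a1 || a1 && !a3) && (a3 || a2)
= !a1 && (a3 || a2)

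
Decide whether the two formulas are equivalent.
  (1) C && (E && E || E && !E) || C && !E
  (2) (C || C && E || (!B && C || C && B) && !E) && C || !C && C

Yes

E1: C && (E && E || E && !E) || C && !E
    = C && E || C && !E   — distribution
    = C   — distribution
E2: (C || C && E || (!B && C || C && B) && !E) && C || !C && C
    = (C || C && E || C && !E) && C || !C && C   — distribution
    = (C || C) && C || !C && C   — distribution
    = C && C || !C && C   — idempotence
    = C   — distribution
Both reduce to C, so they are equivalent.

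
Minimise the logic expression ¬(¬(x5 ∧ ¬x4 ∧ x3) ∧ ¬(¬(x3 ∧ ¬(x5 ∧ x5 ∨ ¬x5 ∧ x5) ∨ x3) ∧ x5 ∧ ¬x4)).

x5 ∧ ¬x4

¬(¬(x5 ∧ ¬x4 ∧ x3) ∧ ¬(¬(x3 ∧ ¬(x5 ∧ x5 ∨ ¬x5 ∧ x5) ∨ x3) ∧ x5 ∧ ¬x4))
= ¬(¬(x5 ∧ ¬x4 ∧ x3) ∧ ¬(¬(x3 ∧ ¬x5 ∨ x3) ∧ x5 ∧ ¬x4))   [distribution]
= x5 ∧ ¬x4 ∧ x3 ∨ ¬(x3 ∧ ¬x5 ∨ x3) ∧ x5 ∧ ¬x4   [De Morgan]
= x5 ∧ ¬x4 ∧ x3 ∨ ¬x3 ∧ x5 ∧ ¬x4   [absorption]
= x5 ∧ ¬x4   [distribution]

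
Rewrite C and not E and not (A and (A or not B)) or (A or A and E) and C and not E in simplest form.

C and not E and not (A and (A or not B)) or (A or A and E) and C and not E
= C and not E and not (A and (A or not B)) or A and C and not E   — absorption
= C and not E and not A or A and C and not E   — absorption
= C and not E   — distribution

C and not E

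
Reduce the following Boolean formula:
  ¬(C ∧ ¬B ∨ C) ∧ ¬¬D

¬(C ∧ ¬B ∨ C) ∧ ¬¬D
= ¬(C ∧ ¬B ∨ C) ∧ D   — double negation
= ¬C ∧ D   — absorption

¬C ∧ D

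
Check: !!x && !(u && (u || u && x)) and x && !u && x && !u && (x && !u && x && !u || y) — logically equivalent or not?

E1: !!x && !(u && (u || u && x))
    = !!x && !(u && u)
    = x && !(u && u)
    = x && !u
E2: x && !u && x && !u && (x && !u && x && !u || y)
    = x && !u && x && !u
    = x && !u
Both reduce to x && !u, so they are equivalent.

Yes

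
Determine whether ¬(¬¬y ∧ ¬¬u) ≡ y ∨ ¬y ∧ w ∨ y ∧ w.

E1: ¬(¬¬y ∧ ¬¬u)
    = ¬y ∨ ¬u   [De Morgan]
E2: y ∨ ¬y ∧ w ∨ y ∧ w
    = y ∨ w   [distribution]
These differ: at u=1, w=0, y=0, E1 = 1 but E2 = 0.

No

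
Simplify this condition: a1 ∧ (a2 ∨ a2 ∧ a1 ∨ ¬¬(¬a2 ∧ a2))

a1 ∧ a2

a1 ∧ (a2 ∨ a2 ∧ a1 ∨ ¬¬(¬a2 ∧ a2))
= a1 ∧ (a2 ∨ a2 ∧ a1 ∨ ¬a2 ∧ a2)   [double negation]
= a1 ∧ (a2 ∨ a2 ∧ a1)   [complement / identity]
= a1 ∧ a2   [absorption]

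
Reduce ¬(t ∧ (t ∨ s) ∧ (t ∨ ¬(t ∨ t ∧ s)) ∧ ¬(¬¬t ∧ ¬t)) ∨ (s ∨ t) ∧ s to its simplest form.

¬(t ∧ (t ∨ s) ∧ (t ∨ ¬(t ∨ t ∧ s)) ∧ ¬(¬¬t ∧ ¬t)) ∨ (s ∨ t) ∧ s
= ¬(t ∧ (t ∨ s) ∧ (t ∨ ¬(t ∨ t ∧ s)) ∧ (¬t ∨ t)) ∨ (s ∨ t) ∧ s   [De Morgan]
= ¬(t ∧ (t ∨ s) ∧ (t ∨ ¬(t ∨ t ∧ s)) ∧ (¬t ∨ t)) ∨ s   [absorption]
= ¬(t ∧ (t ∨ s) ∧ (t ∨ ¬(t ∨ t ∧ s))) ∨ s   [complement / identity]
= ¬(t ∧ (t ∨ s) ∧ (t ∨ ¬t)) ∨ s   [absorption]
= ¬(t ∧ (t ∨ s)) ∨ s   [complement / identity]
= ¬t ∨ s   [absorption]

¬t ∨ s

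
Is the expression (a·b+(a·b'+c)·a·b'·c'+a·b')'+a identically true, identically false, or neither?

(a·b+(a·b'+c)·a·b'·c'+a·b')'+a
= (a·b+a·b'·c'+a·b')'+a
= (a·b+a·b')'+a
= a'+a
= 1

identically true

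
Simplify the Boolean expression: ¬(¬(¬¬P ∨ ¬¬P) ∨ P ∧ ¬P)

¬(¬(¬¬P ∨ ¬¬P) ∨ P ∧ ¬P)
= ¬(¬P ∧ ¬P ∨ P ∧ ¬P)   [De Morgan]
= ¬¬P   [distribution]
= P   [double negation]

P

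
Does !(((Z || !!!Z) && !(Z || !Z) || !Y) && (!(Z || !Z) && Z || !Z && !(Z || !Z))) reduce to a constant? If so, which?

yes, True

!(((Z || !!!Z) && !(Z || !Z) || !Y) && (!(Z || !Z) && Z || !Z && !(Z || !Z)))
= !(((Z || !Z) && !(Z || !Z) || !Y) && (!(Z || !Z) && Z || !Z && !(Z || !Z)))   (double negation)
= !(((Z || !Z) && !(Z || !Z) || !Y) && (Z || !Z) && !(Z || !Z))   (distribution)
= !((Z || !Z) && !(Z || !Z))   (absorption)
= !!(Z || !Z)   (complement / identity)
= Z || !Z   (double negation)
= true   (complement)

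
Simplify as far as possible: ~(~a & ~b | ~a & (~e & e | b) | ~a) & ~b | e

a & ~b | e

~(~a & ~b | ~a & (~e & e | b) | ~a) & ~b | e
= ~(~a & ~b | ~a & b | ~a) & ~b | e
= ~(~a | ~a) & ~b | e
= a & a & ~b | e
= a & ~b | e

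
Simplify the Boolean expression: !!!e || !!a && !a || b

!!!e || !!a && !a || b
= !!!e || a && !a || b   — double negation
= !!!e || b   — complement / identity
= !e || b   — double negation

!e || b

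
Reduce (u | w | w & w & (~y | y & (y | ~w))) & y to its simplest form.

(u | w) & y

(u | w | w & w & (~y | y & (y | ~w))) & y
= (u | w | w & w & (~y | y)) & y   (absorption)
= (u | w | w & (~y | y)) & y   (idempotence)
= (u | w | w) & y   (complement / identity)
= (u | w) & y   (idempotence)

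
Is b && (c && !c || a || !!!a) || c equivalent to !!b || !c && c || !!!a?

No

E1: b && (c && !c || a || !!!a) || c
    = b && (c && !c || a || !a) || c
    = b && (a || !a) || c
    = b || c
E2: !!b || !c && c || !!!a
    = !!b || !!!a
    = !!b || !a
    = b || !a
These differ: at a=0, b=0, c=0, E1 = 0 but E2 = 1.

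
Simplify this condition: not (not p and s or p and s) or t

not (not p and s or p and s) or t
= not ((not p or p) and s) or t   — distribution
= not s or t   — complement / identity

not s or t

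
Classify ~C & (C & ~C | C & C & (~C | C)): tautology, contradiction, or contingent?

~C & (C & ~C | C & C & (~C | C))
= ~C & (C & ~C | C & C)   [complement / identity]
= ~C & C   [distribution]
= 0   [complement]

contradiction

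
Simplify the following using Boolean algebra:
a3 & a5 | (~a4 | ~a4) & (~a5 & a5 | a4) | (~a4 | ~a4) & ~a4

a3 & a5 | ~a4

a3 & a5 | (~a4 | ~a4) & (~a5 & a5 | a4) | (~a4 | ~a4) & ~a4
= a3 & a5 | (~a4 | ~a4) & a4 | (~a4 | ~a4) & ~a4
= a3 & a5 | ~a4 | ~a4
= a3 & a5 | ~a4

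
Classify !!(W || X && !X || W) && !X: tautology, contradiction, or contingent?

!!(W || X && !X || W) && !X
= !!(W || W) && !X   — complement / identity
= (W || W) && !X   — double negation
= W && !X   — idempotence
This depends on W, X, so it is not a constant.

contingent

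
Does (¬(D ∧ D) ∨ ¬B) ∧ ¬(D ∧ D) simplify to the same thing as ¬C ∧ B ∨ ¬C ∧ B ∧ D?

E1: (¬(D ∧ D) ∨ ¬B) ∧ ¬(D ∧ D)
    = ¬(D ∧ D)   [absorption]
    = ¬D   [idempotence]
E2: ¬C ∧ B ∨ ¬C ∧ B ∧ D
    = ¬C ∧ B   [absorption]
These differ: at B=0, C=0, D=0, E1 = 1 but E2 = 0.

No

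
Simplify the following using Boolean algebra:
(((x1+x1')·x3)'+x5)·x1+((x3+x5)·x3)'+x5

x3'+x5

(((x1+x1')·x3)'+x5)·x1+((x3+x5)·x3)'+x5
= (x3'+x5)·x1+((x3+x5)·x3)'+x5   [complement / identity]
= (x3'+x5)·x1+x3'+x5   [absorption]
= x3'+x5   [absorption]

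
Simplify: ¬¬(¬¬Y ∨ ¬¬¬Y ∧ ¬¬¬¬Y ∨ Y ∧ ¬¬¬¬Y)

¬¬(¬¬Y ∨ ¬¬¬Y ∧ ¬¬¬¬Y ∨ Y ∧ ¬¬¬¬Y)
= ¬¬(¬¬Y ∨ ¬Y ∧ ¬¬¬¬Y ∨ Y ∧ ¬¬¬¬Y)   (double negation)
= ¬¬(¬¬Y ∨ ¬¬¬¬Y)   (distribution)
= ¬(¬Y ∧ ¬¬¬Y)   (De Morgan)
= ¬(¬Y ∧ ¬Y)   (double negation)
= Y ∨ Y   (De Morgan)
= Y   (idempotence)

Y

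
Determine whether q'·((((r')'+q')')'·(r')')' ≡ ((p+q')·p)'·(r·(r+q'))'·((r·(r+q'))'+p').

No

E1: q'·((((r')'+q')')'·(r')')'
    = q'·((r'·q)'·(r')')'   — De Morgan
    = q'·(r'·q+r')   — De Morgan
    = q'·r'   — absorption
E2: ((p+q')·p)'·(r·(r+q'))'·((r·(r+q'))'+p')
    = p'·(r·(r+q'))'·((r·(r+q'))'+p')   — absorption
    = p'·(r·(r+q'))'   — absorption
    = p'·r'   — absorption
These differ: at p=1, q=0, r=0, E1 = 1 but E2 = 0.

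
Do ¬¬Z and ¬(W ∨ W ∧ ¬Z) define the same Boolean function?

No

E1: ¬¬Z
    = Z   (double negation)
E2: ¬(W ∨ W ∧ ¬Z)
    = ¬W   (absorption)
These differ: at W=0, Z=0, E1 = 0 but E2 = 1.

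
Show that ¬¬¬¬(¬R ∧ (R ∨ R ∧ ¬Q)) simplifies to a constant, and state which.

False

¬¬¬¬(¬R ∧ (R ∨ R ∧ ¬Q))
= ¬¬(¬R ∧ (R ∨ R ∧ ¬Q))   — double negation
= ¬¬(¬R ∧ R)   — absorption
= ¬R ∧ R   — double negation
= False   — complement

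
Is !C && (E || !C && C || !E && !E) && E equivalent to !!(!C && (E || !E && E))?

Yes

E1: !C && (E || !C && C || !E && !E) && E
    = !C && (E || !E && !E) && E   [complement / identity]
    = !C && (E || !E) && E   [idempotence]
    = !C && E   [complement / identity]
E2: !!(!C && (E || !E && E))
    = !C && (E || !E && E)   [double negation]
    = !C && E   [complement / identity]
Both reduce to !C && E, so they are equivalent.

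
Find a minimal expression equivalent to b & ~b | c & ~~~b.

c & ~b

b & ~b | c & ~~~b
= c & ~~~b   [complement / identity]
= c & ~b   [double negation]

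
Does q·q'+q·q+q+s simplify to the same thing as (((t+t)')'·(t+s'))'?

No

E1: q·q'+q·q+q+s
    = q+q+s
    = q+s
E2: (((t+t)')'·(t+s'))'
    = ((t')'·(t+s'))'
    = (t·(t+s'))'
    = t'
These differ: at q=0, s=1, t=1, E1 = 1 but E2 = 0.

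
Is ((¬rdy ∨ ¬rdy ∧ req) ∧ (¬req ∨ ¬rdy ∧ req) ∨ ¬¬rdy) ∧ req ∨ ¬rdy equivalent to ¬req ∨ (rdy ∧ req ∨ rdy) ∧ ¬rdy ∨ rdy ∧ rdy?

E1: ((¬rdy ∨ ¬rdy ∧ req) ∧ (¬req ∨ ¬rdy ∧ req) ∨ ¬¬rdy) ∧ req ∨ ¬rdy
    = (¬rdy ∧ req ∨ ¬rdy ∧ ¬req ∨ ¬¬rdy) ∧ req ∨ ¬rdy   (distribution)
    = (¬rdy ∨ ¬¬rdy) ∧ req ∨ ¬rdy   (distribution)
    = (¬rdy ∨ rdy) ∧ req ∨ ¬rdy   (double negation)
    = req ∨ ¬rdy   (complement / identity)
E2: ¬req ∨ (rdy ∧ req ∨ rdy) ∧ ¬rdy ∨ rdy ∧ rdy
    = ¬req ∨ rdy ∧ ¬rdy ∨ rdy ∧ rdy   (absorption)
    = ¬req ∨ rdy   (distribution)
These differ: at rdy=0, req=1, E1 = 1 but E2 = 0.

No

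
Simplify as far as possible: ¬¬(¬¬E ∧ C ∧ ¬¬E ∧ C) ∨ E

¬¬(¬¬E ∧ C ∧ ¬¬E ∧ C) ∨ E
= ¬¬E ∧ C ∧ ¬¬E ∧ C ∨ E   — double negation
= ¬¬E ∧ C ∨ E   — idempotence
= E ∧ C ∨ E   — double negation
= E   — absorption

E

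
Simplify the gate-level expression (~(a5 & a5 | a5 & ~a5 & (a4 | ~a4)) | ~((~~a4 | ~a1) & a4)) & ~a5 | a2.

~a5 | a2

(~(a5 & a5 | a5 & ~a5 & (a4 | ~a4)) | ~((~~a4 | ~a1) & a4)) & ~a5 | a2
= (~(a5 & a5 | a5 & ~a5) | ~((~~a4 | ~a1) & a4)) & ~a5 | a2   [complement / identity]
= (~(a5 & a5 | a5 & ~a5) | ~((a4 | ~a1) & a4)) & ~a5 | a2   [double negation]
= (~(a5 & a5 | a5 & ~a5) | ~a4) & ~a5 | a2   [absorption]
= (~a5 | ~a4) & ~a5 | a2   [distribution]
= ~a5 | a2   [absorption]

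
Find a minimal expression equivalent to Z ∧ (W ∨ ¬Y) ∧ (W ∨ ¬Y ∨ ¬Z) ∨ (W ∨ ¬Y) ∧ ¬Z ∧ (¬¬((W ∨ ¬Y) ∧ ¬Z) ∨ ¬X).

W ∨ ¬Y

Z ∧ (W ∨ ¬Y) ∧ (W ∨ ¬Y ∨ ¬Z) ∨ (W ∨ ¬Y) ∧ ¬Z ∧ (¬¬((W ∨ ¬Y) ∧ ¬Z) ∨ ¬X)
= Z ∧ (W ∨ ¬Y) ∧ (W ∨ ¬Y ∨ ¬Z) ∨ (W ∨ ¬Y) ∧ ¬Z ∧ ((W ∨ ¬Y) ∧ ¬Z ∨ ¬X)   (double negation)
= Z ∧ (W ∨ ¬Y) ∧ (W ∨ ¬Y ∨ ¬Z) ∨ (W ∨ ¬Y) ∧ ¬Z   (absorption)
= Z ∧ (W ∨ ¬Y) ∨ (W ∨ ¬Y) ∧ ¬Z   (absorption)
= W ∨ ¬Y   (distribution)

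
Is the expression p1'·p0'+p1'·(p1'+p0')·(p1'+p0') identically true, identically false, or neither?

p1'·p0'+p1'·(p1'+p0')·(p1'+p0')
= p1'·p0'+p1'·(p1'+p0')   — idempotence
= p1'·p0'+p1'   — absorption
= p1'   — absorption
This depends on p1, so it is not a constant.

neither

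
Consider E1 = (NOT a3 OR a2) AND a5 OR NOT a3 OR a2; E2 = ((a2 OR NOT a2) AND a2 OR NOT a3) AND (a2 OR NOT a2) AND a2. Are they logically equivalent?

No

E1: (NOT a3 OR a2) AND a5 OR NOT a3 OR a2
    = NOT a3 OR a2   [absorption]
E2: ((a2 OR NOT a2) AND a2 OR NOT a3) AND (a2 OR NOT a2) AND a2
    = (a2 OR NOT a2) AND a2   [absorption]
    = a2   [complement / identity]
These differ: at a2=0, a3=0, a5=0, E1 = 1 but E2 = 0.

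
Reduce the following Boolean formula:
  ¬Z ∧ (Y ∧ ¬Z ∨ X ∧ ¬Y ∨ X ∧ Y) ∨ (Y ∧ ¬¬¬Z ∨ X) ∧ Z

Y ∧ ¬Z ∨ X

¬Z ∧ (Y ∧ ¬Z ∨ X ∧ ¬Y ∨ X ∧ Y) ∨ (Y ∧ ¬¬¬Z ∨ X) ∧ Z
= ¬Z ∧ (Y ∧ ¬Z ∨ X ∧ ¬Y ∨ X ∧ Y) ∨ (Y ∧ ¬Z ∨ X) ∧ Z   (double negation)
= ¬Z ∧ (Y ∧ ¬Z ∨ X) ∨ (Y ∧ ¬Z ∨ X) ∧ Z   (distribution)
= Y ∧ ¬Z ∨ X   (distribution)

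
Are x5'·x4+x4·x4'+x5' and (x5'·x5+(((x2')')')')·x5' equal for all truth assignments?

E1: x5'·x4+x4·x4'+x5'
    = x5'·x4+x5'   [complement / identity]
    = x5'   [absorption]
E2: (x5'·x5+(((x2')')')')·x5'
    = (((x2')')')'·x5'   [complement / identity]
    = (x2')'·x5'   [double negation]
    = x2·x5'   [double negation]
These differ: at x2=0, x4=0, x5=0, E1 = 1 but E2 = 0.

No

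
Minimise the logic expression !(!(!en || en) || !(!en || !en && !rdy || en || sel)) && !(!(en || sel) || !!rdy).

(en || sel) && !rdy

!(!(!en || en) || !(!en || !en && !rdy || en || sel)) && !(!(en || sel) || !!rdy)
= !(!(!en || en) || !(!en || en || sel)) && !(!(en || sel) || !!rdy)   (absorption)
= (!en || en) && (!en || en || sel) && !(!(en || sel) || !!rdy)   (De Morgan)
= (!en || en) && (!en || en || sel) && (en || sel) && !rdy   (De Morgan)
= (!en || en) && (en || sel) && !rdy   (absorption)
= (en || sel) && !rdy   (complement / identity)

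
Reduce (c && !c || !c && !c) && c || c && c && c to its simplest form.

(c && !c || !c && !c) && c || c && c && c
= !c && c || c && c && c   — distribution
= !c && c || c && c   — idempotence
= c   — distribution

c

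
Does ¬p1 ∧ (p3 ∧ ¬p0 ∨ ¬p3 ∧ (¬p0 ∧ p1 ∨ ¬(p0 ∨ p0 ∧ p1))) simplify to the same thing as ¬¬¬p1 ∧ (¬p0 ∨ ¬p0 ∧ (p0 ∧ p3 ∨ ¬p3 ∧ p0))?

Yes

E1: ¬p1 ∧ (p3 ∧ ¬p0 ∨ ¬p3 ∧ (¬p0 ∧ p1 ∨ ¬(p0 ∨ p0 ∧ p1)))
    = ¬p1 ∧ (p3 ∧ ¬p0 ∨ ¬p3 ∧ (¬p0 ∧ p1 ∨ ¬p0))   (absorption)
    = ¬p1 ∧ (p3 ∧ ¬p0 ∨ ¬p3 ∧ ¬p0)   (absorption)
    = ¬p1 ∧ ¬p0   (distribution)
E2: ¬¬¬p1 ∧ (¬p0 ∨ ¬p0 ∧ (p0 ∧ p3 ∨ ¬p3 ∧ p0))
    = ¬¬¬p1 ∧ (¬p0 ∨ ¬p0 ∧ p0)   (distribution)
    = ¬¬¬p1 ∧ ¬p0   (complement / identity)
    = ¬p1 ∧ ¬p0   (double negation)
Both reduce to ¬p1 ∧ ¬p0, so they are equivalent.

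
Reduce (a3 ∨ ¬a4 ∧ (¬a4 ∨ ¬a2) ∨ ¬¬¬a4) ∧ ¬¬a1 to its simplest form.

(a3 ∨ ¬a4 ∧ (¬a4 ∨ ¬a2) ∨ ¬¬¬a4) ∧ ¬¬a1
= (a3 ∨ ¬a4 ∧ (¬a4 ∨ ¬a2) ∨ ¬¬¬a4) ∧ a1   (double negation)
= (a3 ∨ ¬a4 ∧ (¬a4 ∨ ¬a2) ∨ ¬a4) ∧ a1   (double negation)
= (a3 ∨ ¬a4 ∨ ¬a4) ∧ a1   (absorption)
= (a3 ∨ ¬a4) ∧ a1   (idempotence)

(a3 ∨ ¬a4) ∧ a1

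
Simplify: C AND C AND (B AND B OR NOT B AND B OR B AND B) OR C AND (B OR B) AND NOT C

C AND C AND (B AND B OR NOT B AND B OR B AND B) OR C AND (B OR B) AND NOT C
= C AND C AND (B OR B AND B) OR C AND (B OR B) AND NOT C   [distribution]
= C AND C AND (B OR B) OR C AND (B OR B) AND NOT C   [idempotence]
= C AND (B OR B)   [distribution]
= C AND B   [idempotence]

C AND B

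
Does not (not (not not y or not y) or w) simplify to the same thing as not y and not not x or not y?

No

E1: not (not (not not y or not y) or w)
    = not (not y and y or w)   [De Morgan]
    = not w   [complement / identity]
E2: not y and not not x or not y
    = not y and x or not y   [double negation]
    = not y   [absorption]
These differ: at w=1, x=0, y=0, E1 = 0 but E2 = 1.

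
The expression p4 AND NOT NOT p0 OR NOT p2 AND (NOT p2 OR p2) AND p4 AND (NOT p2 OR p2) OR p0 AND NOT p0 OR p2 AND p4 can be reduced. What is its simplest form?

p4 AND NOT NOT p0 OR NOT p2 AND (NOT p2 OR p2) AND p4 AND (NOT p2 OR p2) OR p0 AND NOT p0 OR p2 AND p4
= p4 AND NOT NOT p0 OR NOT p2 AND p4 AND (NOT p2 OR p2) OR p0 AND NOT p0 OR p2 AND p4   (complement / identity)
= p4 AND NOT NOT p0 OR NOT p2 AND p4 OR p0 AND NOT p0 OR p2 AND p4   (complement / identity)
= p4 AND NOT NOT p0 OR NOT p2 AND p4 OR p2 AND p4   (complement / identity)
= p4 AND NOT NOT p0 OR p4   (distribution)
= p4 AND p0 OR p4   (double negation)
= p4   (absorption)

p4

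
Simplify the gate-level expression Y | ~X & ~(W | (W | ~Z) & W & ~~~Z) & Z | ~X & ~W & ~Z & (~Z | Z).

Y | ~X & ~W

Y | ~X & ~(W | (W | ~Z) & W & ~~~Z) & Z | ~X & ~W & ~Z & (~Z | Z)
= Y | ~X & ~(W | (W | ~Z) & W & ~~~Z) & Z | ~X & ~W & ~Z
= Y | ~X & ~(W | W & ~~~Z) & Z | ~X & ~W & ~Z
= Y | ~X & ~(W | W & ~Z) & Z | ~X & ~W & ~Z
= Y | ~X & ~W & Z | ~X & ~W & ~Z
= Y | ~X & ~W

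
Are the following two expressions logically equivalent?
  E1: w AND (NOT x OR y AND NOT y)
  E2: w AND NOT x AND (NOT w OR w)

E1: w AND (NOT x OR y AND NOT y)
    = w AND NOT x   [complement / identity]
E2: w AND NOT x AND (NOT w OR w)
    = w AND NOT x   [complement / identity]
Both reduce to w AND NOT x, so they are equivalent.

Yes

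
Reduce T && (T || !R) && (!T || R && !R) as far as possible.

T && (T || !R) && (!T || R && !R)
= T && (T || !R) && !T   — complement / identity
= T && !T   — absorption
= false   — complement

false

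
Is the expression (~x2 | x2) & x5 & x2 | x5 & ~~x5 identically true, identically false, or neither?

neither

(~x2 | x2) & x5 & x2 | x5 & ~~x5
= (~x2 | x2) & x5 & x2 | x5 & x5
= x5 & x2 | x5 & x5
= x5 & x2 | x5
= x5
This depends on x5, so it is not a constant.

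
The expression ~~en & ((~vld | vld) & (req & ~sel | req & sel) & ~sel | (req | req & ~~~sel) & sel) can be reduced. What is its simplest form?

en & req

~~en & ((~vld | vld) & (req & ~sel | req & sel) & ~sel | (req | req & ~~~sel) & sel)
= ~~en & ((~vld | vld) & (req & ~sel | req & sel) & ~sel | (req | req & ~sel) & sel)   [double negation]
= ~~en & ((req & ~sel | req & sel) & ~sel | (req | req & ~sel) & sel)   [complement / identity]
= ~~en & (req & ~sel | (req | req & ~sel) & sel)   [distribution]
= ~~en & (req & ~sel | req & sel)   [absorption]
= en & (req & ~sel | req & sel)   [double negation]
= en & req   [distribution]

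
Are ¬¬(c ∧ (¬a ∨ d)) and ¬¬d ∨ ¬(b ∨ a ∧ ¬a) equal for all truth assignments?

E1: ¬¬(c ∧ (¬a ∨ d))
    = c ∧ (¬a ∨ d)
E2: ¬¬d ∨ ¬(b ∨ a ∧ ¬a)
    = d ∨ ¬(b ∨ a ∧ ¬a)
    = d ∨ ¬b
These differ: at a=1, b=0, c=0, d=0, E1 = 0 but E2 = 1.

No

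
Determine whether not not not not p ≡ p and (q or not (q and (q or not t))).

E1: not not not not p
    = not not p   — double negation
    = p   — double negation
E2: p and (q or not (q and (q or not t)))
    = p and (q or not q)   — absorption
    = p   — complement / identity
Both reduce to p, so they are equivalent.

Yes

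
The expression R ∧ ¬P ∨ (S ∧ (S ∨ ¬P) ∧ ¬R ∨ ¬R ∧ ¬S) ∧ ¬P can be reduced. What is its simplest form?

R ∧ ¬P ∨ (S ∧ (S ∨ ¬P) ∧ ¬R ∨ ¬R ∧ ¬S) ∧ ¬P
= R ∧ ¬P ∨ (S ∧ ¬R ∨ ¬R ∧ ¬S) ∧ ¬P   (absorption)
= R ∧ ¬P ∨ ¬R ∧ ¬P   (distribution)
= ¬P   (distribution)

¬P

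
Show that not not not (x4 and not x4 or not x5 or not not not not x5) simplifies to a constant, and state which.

False

not not not (x4 and not x4 or not x5 or not not not not x5)
= not not not (not x5 or not not not not x5)   — complement / identity
= not not not (not x5 or not not x5)   — double negation
= not not (x5 and not x5)   — De Morgan
= x5 and not x5   — double negation
= False   — complement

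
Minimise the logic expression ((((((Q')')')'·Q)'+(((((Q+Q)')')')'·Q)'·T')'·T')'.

Q'+T

((((((Q')')')'·Q)'+(((((Q+Q)')')')'·Q)'·T')'·T')'
= ((((Q')')')'·Q)'+(((((Q+Q)')')')'·Q)'·T'+T   (De Morgan)
= ((((Q')')')'·Q)'+((((Q')')')'·Q)'·T'+T   (idempotence)
= ((((Q')')')'·Q)'+T   (absorption)
= ((Q')'·Q)'+T   (double negation)
= (Q·Q)'+T   (double negation)
= Q'+T   (idempotence)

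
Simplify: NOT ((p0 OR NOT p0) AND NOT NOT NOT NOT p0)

NOT ((p0 OR NOT p0) AND NOT NOT NOT NOT p0)
= NOT ((p0 OR NOT p0) AND NOT NOT p0)   [double negation]
= NOT ((p0 OR NOT p0) AND p0)   [double negation]
= NOT p0   [complement / identity]

NOT p0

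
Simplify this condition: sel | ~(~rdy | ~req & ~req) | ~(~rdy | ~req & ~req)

sel | rdy & req

sel | ~(~rdy | ~req & ~req) | ~(~rdy | ~req & ~req)
= sel | ~(~rdy | ~req & ~req)
= sel | ~(~rdy | ~req)
= sel | rdy & req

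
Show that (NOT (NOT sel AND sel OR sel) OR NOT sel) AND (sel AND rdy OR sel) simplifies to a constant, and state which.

FALSE

(NOT (NOT sel AND sel OR sel) OR NOT sel) AND (sel AND rdy OR sel)
= (NOT sel OR NOT sel) AND (sel AND rdy OR sel)
= NOT sel AND (sel AND rdy OR sel)
= NOT sel AND sel
= FALSE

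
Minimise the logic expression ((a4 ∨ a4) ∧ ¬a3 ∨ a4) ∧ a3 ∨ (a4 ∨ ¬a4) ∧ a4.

a4

((a4 ∨ a4) ∧ ¬a3 ∨ a4) ∧ a3 ∨ (a4 ∨ ¬a4) ∧ a4
= (a4 ∧ ¬a3 ∨ a4) ∧ a3 ∨ (a4 ∨ ¬a4) ∧ a4   [idempotence]
= a4 ∧ a3 ∨ (a4 ∨ ¬a4) ∧ a4   [absorption]
= a4 ∧ a3 ∨ a4   [complement / identity]
= a4   [absorption]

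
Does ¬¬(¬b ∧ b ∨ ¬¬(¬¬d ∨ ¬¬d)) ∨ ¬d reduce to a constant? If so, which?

yes, True

¬¬(¬b ∧ b ∨ ¬¬(¬¬d ∨ ¬¬d)) ∨ ¬d
= ¬¬(¬b ∧ b ∨ ¬¬¬¬d) ∨ ¬d   (idempotence)
= ¬¬¬¬¬¬d ∨ ¬d   (complement / identity)
= ¬¬¬¬d ∨ ¬d   (double negation)
= ¬¬d ∨ ¬d   (double negation)
= d ∨ ¬d   (double negation)
= True   (complement)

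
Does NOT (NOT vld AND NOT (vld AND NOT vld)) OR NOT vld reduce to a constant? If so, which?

yes, True

NOT (NOT vld AND NOT (vld AND NOT vld)) OR NOT vld
= vld OR vld AND NOT vld OR NOT vld
= vld OR NOT vld
= TRUE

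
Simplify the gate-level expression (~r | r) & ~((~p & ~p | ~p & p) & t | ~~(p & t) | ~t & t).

(~r | r) & ~((~p & ~p | ~p & p) & t | ~~(p & t) | ~t & t)
= (~r | r) & ~(~p & t | ~~(p & t) | ~t & t)   (distribution)
= (~r | r) & ~(~p & t | ~~(p & t))   (complement / identity)
= ~(~p & t | ~~(p & t))   (complement / identity)
= ~(~p & t | p & t)   (double negation)
= ~t   (distribution)

~t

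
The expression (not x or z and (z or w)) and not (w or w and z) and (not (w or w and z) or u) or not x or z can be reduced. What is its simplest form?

not x or z

(not x or z and (z or w)) and not (w or w and z) and (not (w or w and z) or u) or not x or z
= (not x or z and (z or w)) and not (w or w and z) or not x or z   [absorption]
= (not x or z and (z or w)) and not w or not x or z   [absorption]
= (not x or z) and not w or not x or z   [absorption]
= not x or z   [absorption]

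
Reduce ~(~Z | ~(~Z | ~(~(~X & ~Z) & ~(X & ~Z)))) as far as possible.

0

~(~Z | ~(~Z | ~(~(~X & ~Z) & ~(X & ~Z))))
= ~(~Z | ~(~Z | ~X & ~Z | X & ~Z))
= ~(~Z | ~(~Z | ~Z))
= Z & (~Z | ~Z)
= Z & ~Z
= 0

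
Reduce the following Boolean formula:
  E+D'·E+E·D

E

E+D'·E+E·D
= E+E   (distribution)
= E   (idempotence)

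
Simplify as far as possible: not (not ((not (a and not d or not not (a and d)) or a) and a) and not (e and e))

a or e

not (not ((not (a and not d or not not (a and d)) or a) and a) and not (e and e))
= not (not ((not (a and not d or a and d) or a) and a) and not (e and e))   (double negation)
= (not (a and not d or a and d) or a) and a or e and e   (De Morgan)
= (not a or a) and a or e and e   (distribution)
= (not a or a) and a or e   (idempotence)
= a or e   (complement / identity)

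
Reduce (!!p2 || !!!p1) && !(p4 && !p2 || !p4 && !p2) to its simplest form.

p2

(!!p2 || !!!p1) && !(p4 && !p2 || !p4 && !p2)
= (!!p2 || !p1) && !(p4 && !p2 || !p4 && !p2)   (double negation)
= (!!p2 || !p1) && !!p2   (distribution)
= !!p2   (absorption)
= p2   (double negation)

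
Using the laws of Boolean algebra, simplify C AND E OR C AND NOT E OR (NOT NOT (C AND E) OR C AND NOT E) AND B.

C

C AND E OR C AND NOT E OR (NOT NOT (C AND E) OR C AND NOT E) AND B
= C AND E OR C AND NOT E OR (C AND E OR C AND NOT E) AND B   [double negation]
= C AND E OR C AND NOT E   [absorption]
= C   [distribution]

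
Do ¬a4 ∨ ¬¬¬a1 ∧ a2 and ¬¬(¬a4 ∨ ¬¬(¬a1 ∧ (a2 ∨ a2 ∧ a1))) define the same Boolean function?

E1: ¬a4 ∨ ¬¬¬a1 ∧ a2
    = ¬a4 ∨ ¬a1 ∧ a2
E2: ¬¬(¬a4 ∨ ¬¬(¬a1 ∧ (a2 ∨ a2 ∧ a1)))
    = ¬¬(¬a4 ∨ ¬¬(¬a1 ∧ a2))
    = ¬a4 ∨ ¬¬(¬a1 ∧ a2)
    = ¬a4 ∨ ¬a1 ∧ a2
Both reduce to ¬a4 ∨ ¬a1 ∧ a2, so they are equivalent.

Yes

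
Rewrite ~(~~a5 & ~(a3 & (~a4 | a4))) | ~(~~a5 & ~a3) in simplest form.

~(~~a5 & ~(a3 & (~a4 | a4))) | ~(~~a5 & ~a3)
= ~(~~a5 & ~a3) | ~(~~a5 & ~a3)   (complement / identity)
= ~(~~a5 & ~a3)   (idempotence)
= ~a5 | a3   (De Morgan)

~a5 | a3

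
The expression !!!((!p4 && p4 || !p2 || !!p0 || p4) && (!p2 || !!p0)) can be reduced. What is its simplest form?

!!!((!p4 && p4 || !p2 || !!p0 || p4) && (!p2 || !!p0))
= !!!((!p2 || !!p0 || p4) && (!p2 || !!p0))   — complement / identity
= !!!(!p2 || !!p0)   — absorption
= !(!p2 || !!p0)   — double negation
= p2 && !p0   — De Morgan

p2 && !p0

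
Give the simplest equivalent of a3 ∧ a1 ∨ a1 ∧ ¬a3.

a1

a3 ∧ a1 ∨ a1 ∧ ¬a3
= (a3 ∨ ¬a3) ∧ a1   — distribution
= a1   — complement / identity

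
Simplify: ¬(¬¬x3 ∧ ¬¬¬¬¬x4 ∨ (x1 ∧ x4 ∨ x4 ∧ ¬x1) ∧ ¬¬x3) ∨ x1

¬(¬¬x3 ∧ ¬¬¬¬¬x4 ∨ (x1 ∧ x4 ∨ x4 ∧ ¬x1) ∧ ¬¬x3) ∨ x1
= ¬(¬¬x3 ∧ ¬¬¬x4 ∨ (x1 ∧ x4 ∨ x4 ∧ ¬x1) ∧ ¬¬x3) ∨ x1   [double negation]
= ¬(¬¬x3 ∧ ¬¬¬x4 ∨ (x1 ∧ x4 ∨ x4 ∧ ¬x1) ∧ x3) ∨ x1   [double negation]
= ¬(¬¬x3 ∧ ¬x4 ∨ (x1 ∧ x4 ∨ x4 ∧ ¬x1) ∧ x3) ∨ x1   [double negation]
= ¬(x3 ∧ ¬x4 ∨ (x1 ∧ x4 ∨ x4 ∧ ¬x1) ∧ x3) ∨ x1   [double negation]
= ¬(x3 ∧ ¬x4 ∨ x4 ∧ x3) ∨ x1   [distribution]
= ¬x3 ∨ x1   [distribution]

¬x3 ∨ x1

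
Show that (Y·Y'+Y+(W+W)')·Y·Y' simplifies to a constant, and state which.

(Y·Y'+Y+(W+W)')·Y·Y'
= (Y+(W+W)')·Y·Y'
= (Y+W')·Y·Y'
= Y·Y'
= 0

0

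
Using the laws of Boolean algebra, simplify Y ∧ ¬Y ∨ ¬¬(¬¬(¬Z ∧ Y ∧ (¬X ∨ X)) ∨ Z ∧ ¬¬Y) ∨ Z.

Y ∧ ¬Y ∨ ¬¬(¬¬(¬Z ∧ Y ∧ (¬X ∨ X)) ∨ Z ∧ ¬¬Y) ∨ Z
= Y ∧ ¬Y ∨ ¬¬(¬Z ∧ Y ∧ (¬X ∨ X) ∨ Z ∧ ¬¬Y) ∨ Z   (double negation)
= Y ∧ ¬Y ∨ ¬¬(¬Z ∧ Y ∧ (¬X ∨ X) ∨ Z ∧ Y) ∨ Z   (double negation)
= ¬¬(¬Z ∧ Y ∧ (¬X ∨ X) ∨ Z ∧ Y) ∨ Z   (complement / identity)
= ¬Z ∧ Y ∧ (¬X ∨ X) ∨ Z ∧ Y ∨ Z   (double negation)
= ¬Z ∧ Y ∨ Z ∧ Y ∨ Z   (complement / identity)
= Y ∨ Z   (distribution)

Y ∨ Z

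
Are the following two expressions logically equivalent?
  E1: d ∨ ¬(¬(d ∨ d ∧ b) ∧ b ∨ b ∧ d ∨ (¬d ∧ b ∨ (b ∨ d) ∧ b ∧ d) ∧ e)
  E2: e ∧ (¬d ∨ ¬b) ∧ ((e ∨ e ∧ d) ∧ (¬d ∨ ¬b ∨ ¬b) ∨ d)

E1: d ∨ ¬(¬(d ∨ d ∧ b) ∧ b ∨ b ∧ d ∨ (¬d ∧ b ∨ (b ∨ d) ∧ b ∧ d) ∧ e)
    = d ∨ ¬(¬(d ∨ d ∧ b) ∧ b ∨ b ∧ d ∨ (¬d ∧ b ∨ b ∧ d) ∧ e)   — absorption
    = d ∨ ¬(¬d ∧ b ∨ b ∧ d ∨ (¬d ∧ b ∨ b ∧ d) ∧ e)   — absorption
    = d ∨ ¬(¬d ∧ b ∨ b ∧ d)   — absorption
    = d ∨ ¬b   — distribution
E2: e ∧ (¬d ∨ ¬b) ∧ ((e ∨ e ∧ d) ∧ (¬d ∨ ¬b ∨ ¬b) ∨ d)
    = e ∧ (¬d ∨ ¬b) ∧ (e ∧ (¬d ∨ ¬b ∨ ¬b) ∨ d)   — absorption
    = e ∧ (¬d ∨ ¬b) ∧ (e ∧ (¬d ∨ ¬b) ∨ d)   — idempotence
    = e ∧ (¬d ∨ ¬b)   — absorption
These differ: at b=1, d=1, e=0, E1 = 1 but E2 = 0.

No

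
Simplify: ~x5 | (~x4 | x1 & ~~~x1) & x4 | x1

~x5 | (~x4 | x1 & ~~~x1) & x4 | x1
= ~x5 | (~x4 | x1 & ~x1) & x4 | x1   — double negation
= ~x5 | ~x4 & x4 | x1   — complement / identity
= ~x5 | x1   — complement / identity

~x5 | x1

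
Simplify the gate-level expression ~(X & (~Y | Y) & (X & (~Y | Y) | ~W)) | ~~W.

~(X & (~Y | Y) & (X & (~Y | Y) | ~W)) | ~~W
= ~(X & (~Y | Y) & (X & (~Y | Y) | ~W)) | W   (double negation)
= ~(X & (~Y | Y)) | W   (absorption)
= ~X | W   (complement / identity)

~X | W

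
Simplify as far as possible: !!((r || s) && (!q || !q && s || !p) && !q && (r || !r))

!!((r || s) && (!q || !q && s || !p) && !q && (r || !r))
= !!((r || s) && (!q || !q && s || !p) && !q)   [complement / identity]
= !!((r || s) && (!q || !p) && !q)   [absorption]
= (r || s) && (!q || !p) && !q   [double negation]
= (r || s) && !q   [absorption]

(r || s) && !q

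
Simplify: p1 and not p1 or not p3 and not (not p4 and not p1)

p1 and not p1 or not p3 and not (not p4 and not p1)
= not p3 and not (not p4 and not p1)   [complement / identity]
= not p3 and (p4 or p1)   [De Morgan]

not p3 and (p4 or p1)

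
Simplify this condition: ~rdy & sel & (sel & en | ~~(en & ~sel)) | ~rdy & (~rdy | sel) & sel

~rdy & sel & (sel & en | ~~(en & ~sel)) | ~rdy & (~rdy | sel) & sel
= ~rdy & sel & (sel & en | en & ~sel) | ~rdy & (~rdy | sel) & sel   (double negation)
= ~rdy & sel & en | ~rdy & (~rdy | sel) & sel   (distribution)
= ~rdy & sel & en | ~rdy & sel   (absorption)
= ~rdy & sel   (absorption)

~rdy & sel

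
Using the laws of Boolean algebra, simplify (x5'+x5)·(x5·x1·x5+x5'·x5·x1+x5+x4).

(x5'+x5)·(x5·x1·x5+x5'·x5·x1+x5+x4)
= (x5'+x5)·(x5·x1+x5+x4)
= (x5'+x5)·(x5+x4)
= x5+x4

x5+x4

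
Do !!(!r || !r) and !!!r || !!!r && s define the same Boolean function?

E1: !!(!r || !r)
    = !(r && r)   [De Morgan]
    = !r   [idempotence]
E2: !!!r || !!!r && s
    = !!!r   [absorption]
    = !r   [double negation]
Both reduce to !r, so they are equivalent.

Yes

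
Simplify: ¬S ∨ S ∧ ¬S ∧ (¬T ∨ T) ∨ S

¬S ∨ S ∧ ¬S ∧ (¬T ∨ T) ∨ S
= ¬S ∨ S ∧ ¬S ∨ S
= ¬S ∨ S
= True

True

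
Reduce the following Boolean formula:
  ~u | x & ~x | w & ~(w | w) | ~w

~u | ~w

~u | x & ~x | w & ~(w | w) | ~w
= ~u | x & ~x | w & ~w | ~w
= ~u | w & ~w | ~w
= ~u | ~w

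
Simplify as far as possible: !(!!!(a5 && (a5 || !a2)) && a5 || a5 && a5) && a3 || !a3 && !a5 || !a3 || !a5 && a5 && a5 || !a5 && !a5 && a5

!a5 || !a3

!(!!!(a5 && (a5 || !a2)) && a5 || a5 && a5) && a3 || !a3 && !a5 || !a3 || !a5 && a5 && a5 || !a5 && !a5 && a5
= !(!!!a5 && a5 || a5 && a5) && a3 || !a3 && !a5 || !a3 || !a5 && a5 && a5 || !a5 && !a5 && a5   — absorption
= !(!a5 && a5 || a5 && a5) && a3 || !a3 && !a5 || !a3 || !a5 && a5 && a5 || !a5 && !a5 && a5   — double negation
= !(!a5 && a5 || a5 && a5) && a3 || !a3 && !a5 || !a3 || !a5 && a5   — distribution
= !a5 && a3 || !a3 && !a5 || !a3 || !a5 && a5   — distribution
= !a5 || !a3 || !a5 && a5   — distribution
= !a5 || !a3   — complement / identity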